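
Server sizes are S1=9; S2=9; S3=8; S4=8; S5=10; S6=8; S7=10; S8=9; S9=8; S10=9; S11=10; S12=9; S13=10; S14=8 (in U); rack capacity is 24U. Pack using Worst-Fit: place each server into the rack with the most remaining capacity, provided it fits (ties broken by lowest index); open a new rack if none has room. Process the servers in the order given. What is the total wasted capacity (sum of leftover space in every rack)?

rack 1: place S1 (9U), 15U left
rack 1: place S2 (9U), 6U left
rack 2: place S3 (8U), 16U left
rack 2: place S4 (8U), 8U left
rack 3: place S5 (10U), 14U left
rack 3: place S6 (8U), 6U left
rack 4: place S7 (10U), 14U left
rack 4: place S8 (9U), 5U left
rack 2: place S9 (8U), 0U left
rack 5: place S10 (9U), 15U left
rack 5: place S11 (10U), 5U left
rack 6: place S12 (9U), 15U left
rack 6: place S13 (10U), 5U left
rack 7: place S14 (8U), 16U left
7 racks × 24U = 168U; used 125U; unused 43U.

43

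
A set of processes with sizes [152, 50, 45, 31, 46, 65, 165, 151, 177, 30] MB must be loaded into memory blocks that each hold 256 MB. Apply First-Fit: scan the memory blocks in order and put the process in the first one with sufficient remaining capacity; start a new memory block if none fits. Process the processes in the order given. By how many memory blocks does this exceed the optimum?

1

First-Fit: [152,50,45] [31,46,65,30] [165] [151] [177] → 5 memory blocks.
Total size 912 MB; any packing needs at least ⌈912/256⌉ = 4 memory blocks.
An optimal packing achieves that bound: [177,65] [165,50,31] [152,46,45] [151,30] → 4 memory blocks.
Excess: 5 − 4 = 1.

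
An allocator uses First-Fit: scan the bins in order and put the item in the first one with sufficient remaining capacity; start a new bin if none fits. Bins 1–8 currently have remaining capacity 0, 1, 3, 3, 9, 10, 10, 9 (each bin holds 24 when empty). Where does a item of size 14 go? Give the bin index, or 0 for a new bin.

0

No bin has ≥ 14 free, so a new bin is opened.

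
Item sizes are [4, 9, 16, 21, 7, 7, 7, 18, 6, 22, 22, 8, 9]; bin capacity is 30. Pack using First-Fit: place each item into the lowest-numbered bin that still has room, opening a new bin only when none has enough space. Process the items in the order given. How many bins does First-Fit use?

bin 1: place 4, 26 left
bin 1: place 9, 17 left
bin 1: place 16, 1 left
bin 2: place 21, 9 left
bin 2: place 7, 2 left
bin 3: place 7, 23 left
bin 3: place 7, 16 left
bin 4: place 18, 12 left
bin 3: place 6, 10 left
bin 5: place 22, 8 left
bin 6: place 22, 8 left
bin 3: place 8, 2 left
bin 4: place 9, 3 left
Final bins: [4,9,16] [21,7] [7,7,6,8] [18,9] [22] [22].

6 bins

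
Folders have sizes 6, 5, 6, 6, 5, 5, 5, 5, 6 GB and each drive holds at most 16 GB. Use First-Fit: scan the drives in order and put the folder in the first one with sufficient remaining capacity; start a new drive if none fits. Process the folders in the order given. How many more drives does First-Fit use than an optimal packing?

First-Fit: [6,5,5] [6,6] [5,5,5] [6] → 4 drives.
Total size 49 GB; any packing needs at least ⌈49/16⌉ = 4 drives.
So 4 is already optimal.

0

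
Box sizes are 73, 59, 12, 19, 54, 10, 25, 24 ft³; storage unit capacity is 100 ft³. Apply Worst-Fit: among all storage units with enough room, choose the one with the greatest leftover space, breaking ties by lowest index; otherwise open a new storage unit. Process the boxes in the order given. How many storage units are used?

3

storage unit 1: place 73 ft³, 27 ft³ left
storage unit 2: place 59 ft³, 41 ft³ left
storage unit 2: place 12 ft³, 29 ft³ left
storage unit 2: place 19 ft³, 10 ft³ left
storage unit 3: place 54 ft³, 46 ft³ left
storage unit 3: place 10 ft³, 36 ft³ left
storage unit 3: place 25 ft³, 11 ft³ left
storage unit 1: place 24 ft³, 3 ft³ left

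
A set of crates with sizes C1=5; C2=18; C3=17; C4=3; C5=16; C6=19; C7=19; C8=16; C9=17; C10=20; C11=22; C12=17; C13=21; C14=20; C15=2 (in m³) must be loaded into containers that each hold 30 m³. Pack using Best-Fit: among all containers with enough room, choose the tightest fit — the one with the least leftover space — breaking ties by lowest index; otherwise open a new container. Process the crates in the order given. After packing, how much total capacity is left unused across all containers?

C1 (5 m³) → container 1 (remaining 25 m³)
C2 (18 m³) → container 1 (remaining 7 m³)
C3 (17 m³) → container 2 (remaining 13 m³)
C4 (3 m³) → container 1 (remaining 4 m³)
C5 (16 m³) → container 3 (remaining 14 m³)
C6 (19 m³) → container 4 (remaining 11 m³)
C7 (19 m³) → container 5 (remaining 11 m³)
C8 (16 m³) → container 6 (remaining 14 m³)
C9 (17 m³) → container 7 (remaining 13 m³)
C10 (20 m³) → container 8 (remaining 10 m³)
C11 (22 m³) → container 9 (remaining 8 m³)
C12 (17 m³) → container 10 (remaining 13 m³)
C13 (21 m³) → container 11 (remaining 9 m³)
C14 (20 m³) → container 12 (remaining 10 m³)
C15 (2 m³) → container 1 (remaining 2 m³)
12 containers × 30 m³ = 360 m³; used 232 m³; unused 128 m³.

128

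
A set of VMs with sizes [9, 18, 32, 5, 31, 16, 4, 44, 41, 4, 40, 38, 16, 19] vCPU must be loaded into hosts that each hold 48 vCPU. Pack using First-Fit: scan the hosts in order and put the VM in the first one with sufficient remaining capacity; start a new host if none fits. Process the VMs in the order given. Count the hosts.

9 vCPU → host 1 (remaining 39 vCPU)
18 vCPU → host 1 (remaining 21 vCPU)
32 vCPU → host 2 (remaining 16 vCPU)
5 vCPU → host 1 (remaining 16 vCPU)
31 vCPU → host 3 (remaining 17 vCPU)
16 vCPU → host 1 (remaining 0 vCPU)
4 vCPU → host 2 (remaining 12 vCPU)
44 vCPU → host 4 (remaining 4 vCPU)
41 vCPU → host 5 (remaining 7 vCPU)
4 vCPU → host 2 (remaining 8 vCPU)
40 vCPU → host 6 (remaining 8 vCPU)
38 vCPU → host 7 (remaining 10 vCPU)
16 vCPU → host 3 (remaining 1 vCPU)
19 vCPU → host 8 (remaining 29 vCPU)
Final hosts: [9,18,5,16] [32,4,4] [31,16] [44] [41] [40] [38] [19].

8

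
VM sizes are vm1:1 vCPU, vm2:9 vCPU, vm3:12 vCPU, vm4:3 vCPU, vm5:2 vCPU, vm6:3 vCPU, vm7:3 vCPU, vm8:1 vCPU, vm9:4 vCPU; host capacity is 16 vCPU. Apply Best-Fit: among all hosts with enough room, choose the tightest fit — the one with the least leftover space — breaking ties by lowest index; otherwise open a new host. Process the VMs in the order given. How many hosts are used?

host 1: place vm1 (1 vCPU), 15 vCPU left
host 1: place vm2 (9 vCPU), 6 vCPU left
host 2: place vm3 (12 vCPU), 4 vCPU left
host 2: place vm4 (3 vCPU), 1 vCPU left
host 1: place vm5 (2 vCPU), 4 vCPU left
host 1: place vm6 (3 vCPU), 1 vCPU left
host 3: place vm7 (3 vCPU), 13 vCPU left
host 1: place vm8 (1 vCPU), 0 vCPU left
host 3: place vm9 (4 vCPU), 9 vCPU left

3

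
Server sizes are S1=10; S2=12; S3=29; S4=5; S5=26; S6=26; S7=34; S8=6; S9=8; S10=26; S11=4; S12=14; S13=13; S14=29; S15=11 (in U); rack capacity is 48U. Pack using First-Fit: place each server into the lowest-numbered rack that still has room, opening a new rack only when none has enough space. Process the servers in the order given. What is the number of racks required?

7

Put S1 (10U) in rack 1; 38U remain.
Put S2 (12U) in rack 1; 26U remain.
Put S3 (29U) in rack 2; 19U remain.
Put S4 (5U) in rack 1; 21U remain.
Put S5 (26U) in rack 3; 22U remain.
Put S6 (26U) in rack 4; 22U remain.
Put S7 (34U) in rack 5; 14U remain.
Put S8 (6U) in rack 1; 15U remain.
Put S9 (8U) in rack 1; 7U remain.
Put S10 (26U) in rack 6; 22U remain.
Put S11 (4U) in rack 1; 3U remain.
Put S12 (14U) in rack 2; 5U remain.
Put S13 (13U) in rack 3; 9U remain.
Put S14 (29U) in rack 7; 19U remain.
Put S15 (11U) in rack 4; 11U remain.
Final racks: [10,12,5,6,8,4] [29,14] [26,13] [26,11] [34] [26] [29].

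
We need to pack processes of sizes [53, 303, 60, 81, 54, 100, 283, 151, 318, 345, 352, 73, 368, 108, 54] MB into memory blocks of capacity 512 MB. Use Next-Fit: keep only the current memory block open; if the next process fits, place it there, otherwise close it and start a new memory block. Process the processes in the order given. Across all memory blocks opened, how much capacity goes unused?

53 MB → memory block 1 (remaining 459 MB)
303 MB → memory block 1 (remaining 156 MB)
60 MB → memory block 1 (remaining 96 MB)
81 MB → memory block 1 (remaining 15 MB)
54 MB → memory block 2 (remaining 458 MB)
100 MB → memory block 2 (remaining 358 MB)
283 MB → memory block 2 (remaining 75 MB)
151 MB → memory block 3 (remaining 361 MB)
318 MB → memory block 3 (remaining 43 MB)
345 MB → memory block 4 (remaining 167 MB)
352 MB → memory block 5 (remaining 160 MB)
73 MB → memory block 5 (remaining 87 MB)
368 MB → memory block 6 (remaining 144 MB)
108 MB → memory block 6 (remaining 36 MB)
54 MB → memory block 7 (remaining 458 MB)
7 memory blocks × 512 MB = 3584 MB; used 2703 MB; unused 881 MB.

881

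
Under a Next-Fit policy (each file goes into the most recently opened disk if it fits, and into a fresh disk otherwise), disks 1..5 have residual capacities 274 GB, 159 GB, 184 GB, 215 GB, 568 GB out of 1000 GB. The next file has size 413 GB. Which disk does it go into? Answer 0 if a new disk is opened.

5

Next-Fit only looks at disk 5, which has 568 GB free.
413 GB fits there.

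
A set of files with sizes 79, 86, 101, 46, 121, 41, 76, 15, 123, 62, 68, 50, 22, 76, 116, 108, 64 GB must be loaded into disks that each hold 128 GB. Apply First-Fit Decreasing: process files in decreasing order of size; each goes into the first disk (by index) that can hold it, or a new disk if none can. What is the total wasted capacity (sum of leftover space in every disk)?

154

Sorted descending: 123, 121, 116, 108, 101, 86, 79, 76, 76, 68, 64, 62, 50, 46, 41, 22, 15.
123 GB → disk 1 (remaining 5 GB)
121 GB → disk 2 (remaining 7 GB)
116 GB → disk 3 (remaining 12 GB)
108 GB → disk 4 (remaining 20 GB)
101 GB → disk 5 (remaining 27 GB)
86 GB → disk 6 (remaining 42 GB)
79 GB → disk 7 (remaining 49 GB)
76 GB → disk 8 (remaining 52 GB)
76 GB → disk 9 (remaining 52 GB)
68 GB → disk 10 (remaining 60 GB)
64 GB → disk 11 (remaining 64 GB)
62 GB → disk 11 (remaining 2 GB)
50 GB → disk 8 (remaining 2 GB)
46 GB → disk 7 (remaining 3 GB)
41 GB → disk 6 (remaining 1 GB)
22 GB → disk 5 (remaining 5 GB)
15 GB → disk 4 (remaining 5 GB)
11 disks × 128 GB = 1408 GB; used 1254 GB; unused 154 GB.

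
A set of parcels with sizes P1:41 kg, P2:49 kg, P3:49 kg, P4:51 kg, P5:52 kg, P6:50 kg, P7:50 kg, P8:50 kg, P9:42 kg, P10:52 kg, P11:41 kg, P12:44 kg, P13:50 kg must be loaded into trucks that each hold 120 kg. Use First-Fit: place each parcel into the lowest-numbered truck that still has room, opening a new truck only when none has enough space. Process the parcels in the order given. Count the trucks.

truck 1: place P1 (41 kg), 79 kg left
truck 1: place P2 (49 kg), 30 kg left
truck 2: place P3 (49 kg), 71 kg left
truck 2: place P4 (51 kg), 20 kg left
truck 3: place P5 (52 kg), 68 kg left
truck 3: place P6 (50 kg), 18 kg left
truck 4: place P7 (50 kg), 70 kg left
truck 4: place P8 (50 kg), 20 kg left
truck 5: place P9 (42 kg), 78 kg left
truck 5: place P10 (52 kg), 26 kg left
truck 6: place P11 (41 kg), 79 kg left
truck 6: place P12 (44 kg), 35 kg left
truck 7: place P13 (50 kg), 70 kg left
Final trucks: [41,49] [49,51] [52,50] [50,50] [42,52] [41,44] [50].

7 trucks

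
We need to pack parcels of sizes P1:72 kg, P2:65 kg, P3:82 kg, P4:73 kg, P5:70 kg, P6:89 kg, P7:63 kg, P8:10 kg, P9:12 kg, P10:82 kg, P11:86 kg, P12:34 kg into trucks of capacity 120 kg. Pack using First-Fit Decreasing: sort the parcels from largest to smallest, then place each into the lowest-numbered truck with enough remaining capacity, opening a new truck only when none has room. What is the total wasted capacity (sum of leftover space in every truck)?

342

Sorted descending: 89, 86, 82, 82, 73, 72, 70, 65, 63, 34, 12, 10.
89 kg → truck 1 (remaining 31 kg)
86 kg → truck 2 (remaining 34 kg)
82 kg → truck 3 (remaining 38 kg)
82 kg → truck 4 (remaining 38 kg)
73 kg → truck 5 (remaining 47 kg)
72 kg → truck 6 (remaining 48 kg)
70 kg → truck 7 (remaining 50 kg)
65 kg → truck 8 (remaining 55 kg)
63 kg → truck 9 (remaining 57 kg)
34 kg → truck 2 (remaining 0 kg)
12 kg → truck 1 (remaining 19 kg)
10 kg → truck 1 (remaining 9 kg)
9 trucks × 120 kg = 1080 kg; used 738 kg; unused 342 kg.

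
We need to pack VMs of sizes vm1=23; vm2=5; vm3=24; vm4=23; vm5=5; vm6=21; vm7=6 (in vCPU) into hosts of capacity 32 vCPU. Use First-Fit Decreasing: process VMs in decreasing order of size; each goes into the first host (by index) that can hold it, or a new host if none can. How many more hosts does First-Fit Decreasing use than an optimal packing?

First-Fit Decreasing: [24,6] [23,5] [23,5] [21] → 4 hosts.
Total size 107 vCPU; any packing needs at least ⌈107/32⌉ = 4 hosts.
So 4 is already optimal.

0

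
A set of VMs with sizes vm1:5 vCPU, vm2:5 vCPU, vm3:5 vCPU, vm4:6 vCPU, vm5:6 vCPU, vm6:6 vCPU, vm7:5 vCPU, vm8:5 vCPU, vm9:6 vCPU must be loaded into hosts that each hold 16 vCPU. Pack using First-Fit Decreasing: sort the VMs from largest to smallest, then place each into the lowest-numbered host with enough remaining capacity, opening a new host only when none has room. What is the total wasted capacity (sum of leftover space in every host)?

15

Sorted descending: 6, 6, 6, 6, 5, 5, 5, 5, 5.
6 vCPU → host 1 (remaining 10 vCPU)
6 vCPU → host 1 (remaining 4 vCPU)
6 vCPU → host 2 (remaining 10 vCPU)
6 vCPU → host 2 (remaining 4 vCPU)
5 vCPU → host 3 (remaining 11 vCPU)
5 vCPU → host 3 (remaining 6 vCPU)
5 vCPU → host 3 (remaining 1 vCPU)
5 vCPU → host 4 (remaining 11 vCPU)
5 vCPU → host 4 (remaining 6 vCPU)
4 hosts × 16 vCPU = 64 vCPU; used 49 vCPU; unused 15 vCPU.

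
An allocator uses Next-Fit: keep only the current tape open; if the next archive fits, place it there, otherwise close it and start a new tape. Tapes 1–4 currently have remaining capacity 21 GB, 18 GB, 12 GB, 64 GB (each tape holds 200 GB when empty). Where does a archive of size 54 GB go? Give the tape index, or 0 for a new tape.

4

Next-Fit only looks at tape 4, which has 64 GB free.
54 GB fits there.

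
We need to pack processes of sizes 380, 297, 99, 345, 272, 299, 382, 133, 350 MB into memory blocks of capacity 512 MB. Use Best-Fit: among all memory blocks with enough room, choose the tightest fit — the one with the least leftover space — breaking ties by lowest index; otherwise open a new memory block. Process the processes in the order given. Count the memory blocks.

7

Put 380 MB in memory block 1; 132 MB remain.
Put 297 MB in memory block 2; 215 MB remain.
Put 99 MB in memory block 1; 33 MB remain.
Put 345 MB in memory block 3; 167 MB remain.
Put 272 MB in memory block 4; 240 MB remain.
Put 299 MB in memory block 5; 213 MB remain.
Put 382 MB in memory block 6; 130 MB remain.
Put 133 MB in memory block 3; 34 MB remain.
Put 350 MB in memory block 7; 162 MB remain.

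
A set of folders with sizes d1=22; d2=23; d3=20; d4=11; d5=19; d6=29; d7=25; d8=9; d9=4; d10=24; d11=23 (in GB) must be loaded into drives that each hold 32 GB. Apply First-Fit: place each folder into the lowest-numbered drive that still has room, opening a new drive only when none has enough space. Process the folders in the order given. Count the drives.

8

Put d1 (22 GB) in drive 1; 10 GB remain.
Put d2 (23 GB) in drive 2; 9 GB remain.
Put d3 (20 GB) in drive 3; 12 GB remain.
Put d4 (11 GB) in drive 3; 1 GB remain.
Put d5 (19 GB) in drive 4; 13 GB remain.
Put d6 (29 GB) in drive 5; 3 GB remain.
Put d7 (25 GB) in drive 6; 7 GB remain.
Put d8 (9 GB) in drive 1; 1 GB remain.
Put d9 (4 GB) in drive 2; 5 GB remain.
Put d10 (24 GB) in drive 7; 8 GB remain.
Put d11 (23 GB) in drive 8; 9 GB remain.
Final drives: [22,9] [23,4] [20,11] [19] [29] [25] [24] [23].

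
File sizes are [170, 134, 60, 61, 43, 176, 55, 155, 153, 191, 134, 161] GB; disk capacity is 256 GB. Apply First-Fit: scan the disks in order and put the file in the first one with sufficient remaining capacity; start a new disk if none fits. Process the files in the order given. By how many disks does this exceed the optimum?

First-Fit: [170,60] [134,61,43] [176,55] [155] [153] [191] [134] [161] → 8 disks.
8 files exceed 128 GB (half the capacity), and no two of those can share a disk, so at least 8 disks are needed.
So 8 is already optimal.

0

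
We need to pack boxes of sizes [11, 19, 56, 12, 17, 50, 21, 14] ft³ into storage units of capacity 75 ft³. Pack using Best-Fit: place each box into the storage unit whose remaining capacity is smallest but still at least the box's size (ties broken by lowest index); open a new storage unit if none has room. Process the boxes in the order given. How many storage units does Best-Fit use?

11 ft³ → storage unit 1 (remaining 64 ft³)
19 ft³ → storage unit 1 (remaining 45 ft³)
56 ft³ → storage unit 2 (remaining 19 ft³)
12 ft³ → storage unit 2 (remaining 7 ft³)
17 ft³ → storage unit 1 (remaining 28 ft³)
50 ft³ → storage unit 3 (remaining 25 ft³)
21 ft³ → storage unit 3 (remaining 4 ft³)
14 ft³ → storage unit 1 (remaining 14 ft³)

3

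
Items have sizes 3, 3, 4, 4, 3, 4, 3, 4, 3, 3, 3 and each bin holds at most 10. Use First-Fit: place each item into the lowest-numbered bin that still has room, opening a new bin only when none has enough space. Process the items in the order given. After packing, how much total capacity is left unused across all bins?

3

bin 1: place 3, 7 left
bin 1: place 3, 4 left
bin 1: place 4, 0 left
bin 2: place 4, 6 left
bin 2: place 3, 3 left
bin 3: place 4, 6 left
bin 2: place 3, 0 left
bin 3: place 4, 2 left
bin 4: place 3, 7 left
bin 4: place 3, 4 left
bin 4: place 3, 1 left
4 bins × 10 = 40; used 37; unused 3.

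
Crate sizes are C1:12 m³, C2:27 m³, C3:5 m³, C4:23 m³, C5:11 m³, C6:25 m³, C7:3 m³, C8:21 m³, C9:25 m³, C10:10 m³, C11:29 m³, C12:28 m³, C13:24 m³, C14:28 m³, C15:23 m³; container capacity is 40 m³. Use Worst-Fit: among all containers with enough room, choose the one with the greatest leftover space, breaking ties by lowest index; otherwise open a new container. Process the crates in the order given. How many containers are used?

10

C1 (12 m³) → container 1 (remaining 28 m³)
C2 (27 m³) → container 1 (remaining 1 m³)
C3 (5 m³) → container 2 (remaining 35 m³)
C4 (23 m³) → container 2 (remaining 12 m³)
C5 (11 m³) → container 2 (remaining 1 m³)
C6 (25 m³) → container 3 (remaining 15 m³)
C7 (3 m³) → container 3 (remaining 12 m³)
C8 (21 m³) → container 4 (remaining 19 m³)
C9 (25 m³) → container 5 (remaining 15 m³)
C10 (10 m³) → container 4 (remaining 9 m³)
C11 (29 m³) → container 6 (remaining 11 m³)
C12 (28 m³) → container 7 (remaining 12 m³)
C13 (24 m³) → container 8 (remaining 16 m³)
C14 (28 m³) → container 9 (remaining 12 m³)
C15 (23 m³) → container 10 (remaining 17 m³)
Final containers: [12,27] [5,23,11] [25,3] [21,10] [25] [29] [28] [24] [28] [23].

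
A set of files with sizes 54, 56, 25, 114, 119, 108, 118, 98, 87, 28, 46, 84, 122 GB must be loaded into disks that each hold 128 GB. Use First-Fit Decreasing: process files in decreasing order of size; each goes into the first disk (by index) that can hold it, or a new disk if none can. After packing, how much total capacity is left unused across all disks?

221

Sorted descending: 122, 119, 118, 114, 108, 98, 87, 84, 56, 54, 46, 28, 25.
Put 122 GB in disk 1; 6 GB remain.
Put 119 GB in disk 2; 9 GB remain.
Put 118 GB in disk 3; 10 GB remain.
Put 114 GB in disk 4; 14 GB remain.
Put 108 GB in disk 5; 20 GB remain.
Put 98 GB in disk 6; 30 GB remain.
Put 87 GB in disk 7; 41 GB remain.
Put 84 GB in disk 8; 44 GB remain.
Put 56 GB in disk 9; 72 GB remain.
Put 54 GB in disk 9; 18 GB remain.
Put 46 GB in disk 10; 82 GB remain.
Put 28 GB in disk 6; 2 GB remain.
Put 25 GB in disk 7; 16 GB remain.
10 disks × 128 GB = 1280 GB; used 1059 GB; unused 221 GB.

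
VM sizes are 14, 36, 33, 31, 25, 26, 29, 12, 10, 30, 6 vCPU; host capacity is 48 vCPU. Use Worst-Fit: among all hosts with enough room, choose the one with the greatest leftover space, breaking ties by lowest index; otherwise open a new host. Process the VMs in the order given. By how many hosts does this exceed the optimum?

0

Worst-Fit: [14,33] [36] [31] [25,12] [26,10] [29,6] [30] → 7 hosts.
7 VMs exceed 24 vCPU (half the capacity), and no two of those can share a host, so at least 7 hosts are needed.
So 7 is already optimal.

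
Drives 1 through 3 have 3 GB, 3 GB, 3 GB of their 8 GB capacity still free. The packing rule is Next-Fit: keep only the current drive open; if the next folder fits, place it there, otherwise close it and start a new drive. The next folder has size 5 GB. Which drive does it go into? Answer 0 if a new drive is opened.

Next-Fit only looks at drive 3, which has 3 GB free.
5 GB does not fit, so a new drive is opened.

0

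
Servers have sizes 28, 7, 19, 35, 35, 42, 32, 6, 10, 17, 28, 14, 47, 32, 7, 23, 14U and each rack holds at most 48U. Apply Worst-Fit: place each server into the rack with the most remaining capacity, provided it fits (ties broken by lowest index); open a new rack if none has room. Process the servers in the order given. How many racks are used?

10 racks

28U → rack 1 (remaining 20U)
7U → rack 1 (remaining 13U)
19U → rack 2 (remaining 29U)
35U → rack 3 (remaining 13U)
35U → rack 4 (remaining 13U)
42U → rack 5 (remaining 6U)
32U → rack 6 (remaining 16U)
6U → rack 2 (remaining 23U)
10U → rack 2 (remaining 13U)
17U → rack 7 (remaining 31U)
28U → rack 7 (remaining 3U)
14U → rack 6 (remaining 2U)
47U → rack 8 (remaining 1U)
32U → rack 9 (remaining 16U)
7U → rack 9 (remaining 9U)
23U → rack 10 (remaining 25U)
14U → rack 10 (remaining 11U)
Final racks: [28,7] [19,6,10] [35] [35] [42] [32,14] [17,28] [47] [32,7] [23,14].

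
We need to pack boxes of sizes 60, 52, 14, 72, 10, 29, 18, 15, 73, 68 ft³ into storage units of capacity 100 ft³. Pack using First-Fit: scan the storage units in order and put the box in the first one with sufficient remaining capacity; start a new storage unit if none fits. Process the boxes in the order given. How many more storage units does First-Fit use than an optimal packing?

0

First-Fit: [60,14,10,15] [52,29,18] [72] [73] [68] → 5 storage units.
Total size 411 ft³; any packing needs at least ⌈411/100⌉ = 5 storage units.
So 5 is already optimal.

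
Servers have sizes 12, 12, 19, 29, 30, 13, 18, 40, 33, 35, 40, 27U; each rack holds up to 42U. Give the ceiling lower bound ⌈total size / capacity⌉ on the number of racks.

Total size = 12 + 12 + 19 + 29 + 30 + 13 + 18 + 40 + 33 + 35 + 40 + 27 = 308U.
⌈308 / 42⌉ = 8.

8 racks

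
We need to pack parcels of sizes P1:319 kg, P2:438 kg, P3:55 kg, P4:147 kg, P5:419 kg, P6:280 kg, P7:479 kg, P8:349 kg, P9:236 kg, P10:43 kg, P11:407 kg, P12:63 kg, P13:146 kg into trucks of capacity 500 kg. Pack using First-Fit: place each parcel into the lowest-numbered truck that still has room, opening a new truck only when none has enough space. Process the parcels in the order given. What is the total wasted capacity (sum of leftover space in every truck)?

619

P1 (319 kg) → truck 1 (remaining 181 kg)
P2 (438 kg) → truck 2 (remaining 62 kg)
P3 (55 kg) → truck 1 (remaining 126 kg)
P4 (147 kg) → truck 3 (remaining 353 kg)
P5 (419 kg) → truck 4 (remaining 81 kg)
P6 (280 kg) → truck 3 (remaining 73 kg)
P7 (479 kg) → truck 5 (remaining 21 kg)
P8 (349 kg) → truck 6 (remaining 151 kg)
P9 (236 kg) → truck 7 (remaining 264 kg)
P10 (43 kg) → truck 1 (remaining 83 kg)
P11 (407 kg) → truck 8 (remaining 93 kg)
P12 (63 kg) → truck 1 (remaining 20 kg)
P13 (146 kg) → truck 6 (remaining 5 kg)
8 trucks × 500 kg = 4000 kg; used 3381 kg; unused 619 kg.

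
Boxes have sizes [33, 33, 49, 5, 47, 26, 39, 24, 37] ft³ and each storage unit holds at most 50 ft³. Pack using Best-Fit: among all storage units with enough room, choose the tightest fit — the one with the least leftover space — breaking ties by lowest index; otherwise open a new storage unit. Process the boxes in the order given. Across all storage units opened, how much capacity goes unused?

57

33 ft³ → storage unit 1 (remaining 17 ft³)
33 ft³ → storage unit 2 (remaining 17 ft³)
49 ft³ → storage unit 3 (remaining 1 ft³)
5 ft³ → storage unit 1 (remaining 12 ft³)
47 ft³ → storage unit 4 (remaining 3 ft³)
26 ft³ → storage unit 5 (remaining 24 ft³)
39 ft³ → storage unit 6 (remaining 11 ft³)
24 ft³ → storage unit 5 (remaining 0 ft³)
37 ft³ → storage unit 7 (remaining 13 ft³)
7 storage units × 50 ft³ = 350 ft³; used 293 ft³; unused 57 ft³.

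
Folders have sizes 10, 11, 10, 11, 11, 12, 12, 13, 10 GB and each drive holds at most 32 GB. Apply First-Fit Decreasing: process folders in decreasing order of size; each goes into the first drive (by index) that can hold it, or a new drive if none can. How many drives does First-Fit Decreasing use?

Sorted descending: 13, 12, 12, 11, 11, 11, 10, 10, 10.
Put 13 GB in drive 1; 19 GB remain.
Put 12 GB in drive 1; 7 GB remain.
Put 12 GB in drive 2; 20 GB remain.
Put 11 GB in drive 2; 9 GB remain.
Put 11 GB in drive 3; 21 GB remain.
Put 11 GB in drive 3; 10 GB remain.
Put 10 GB in drive 3; 0 GB remain.
Put 10 GB in drive 4; 22 GB remain.
Put 10 GB in drive 4; 12 GB remain.

4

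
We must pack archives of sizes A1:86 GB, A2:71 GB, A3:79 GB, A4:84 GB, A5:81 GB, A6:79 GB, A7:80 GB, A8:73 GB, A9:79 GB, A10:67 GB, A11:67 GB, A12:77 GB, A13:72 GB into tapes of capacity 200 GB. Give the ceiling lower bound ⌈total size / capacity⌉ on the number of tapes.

5

Total size = 86 + 71 + 79 + 84 + 81 + 79 + 80 + 73 + 79 + 67 + 67 + 77 + 72 = 995 GB.
⌈995 / 200⌉ = 5.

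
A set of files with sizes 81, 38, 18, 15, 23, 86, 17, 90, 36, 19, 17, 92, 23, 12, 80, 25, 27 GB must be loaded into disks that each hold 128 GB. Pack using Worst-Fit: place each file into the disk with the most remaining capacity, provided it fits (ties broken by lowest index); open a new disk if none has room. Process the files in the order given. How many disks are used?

Put 81 GB in disk 1; 47 GB remain.
Put 38 GB in disk 1; 9 GB remain.
Put 18 GB in disk 2; 110 GB remain.
Put 15 GB in disk 2; 95 GB remain.
Put 23 GB in disk 2; 72 GB remain.
Put 86 GB in disk 3; 42 GB remain.
Put 17 GB in disk 2; 55 GB remain.
Put 90 GB in disk 4; 38 GB remain.
Put 36 GB in disk 2; 19 GB remain.
Put 19 GB in disk 3; 23 GB remain.
Put 17 GB in disk 4; 21 GB remain.
Put 92 GB in disk 5; 36 GB remain.
Put 23 GB in disk 5; 13 GB remain.
Put 12 GB in disk 3; 11 GB remain.
Put 80 GB in disk 6; 48 GB remain.
Put 25 GB in disk 6; 23 GB remain.
Put 27 GB in disk 7; 101 GB remain.

7 disks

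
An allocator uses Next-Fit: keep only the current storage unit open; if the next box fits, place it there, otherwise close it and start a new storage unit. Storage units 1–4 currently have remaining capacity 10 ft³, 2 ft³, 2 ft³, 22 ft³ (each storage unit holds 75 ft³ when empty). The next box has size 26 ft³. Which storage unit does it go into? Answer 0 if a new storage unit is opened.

0

Next-Fit only looks at storage unit 4, which has 22 ft³ free.
26 ft³ does not fit, so a new storage unit is opened.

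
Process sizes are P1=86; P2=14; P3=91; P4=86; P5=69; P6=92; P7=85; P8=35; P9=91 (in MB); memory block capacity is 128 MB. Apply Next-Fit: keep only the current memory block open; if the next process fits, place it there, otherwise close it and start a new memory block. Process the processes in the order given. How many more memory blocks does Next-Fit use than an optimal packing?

Next-Fit: [86,14] [91] [86] [69] [92] [85,35] [91] → 7 memory blocks.
7 processes exceed 64 MB (half the capacity), and no two of those can share a memory block, so at least 7 memory blocks are needed.
So 7 is already optimal.

0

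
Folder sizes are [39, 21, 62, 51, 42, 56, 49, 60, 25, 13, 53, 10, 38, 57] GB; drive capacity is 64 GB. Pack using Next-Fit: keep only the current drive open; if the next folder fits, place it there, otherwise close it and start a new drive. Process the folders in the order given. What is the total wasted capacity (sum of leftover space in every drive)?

Put 39 GB in drive 1; 25 GB remain.
Put 21 GB in drive 1; 4 GB remain.
Put 62 GB in drive 2; 2 GB remain.
Put 51 GB in drive 3; 13 GB remain.
Put 42 GB in drive 4; 22 GB remain.
Put 56 GB in drive 5; 8 GB remain.
Put 49 GB in drive 6; 15 GB remain.
Put 60 GB in drive 7; 4 GB remain.
Put 25 GB in drive 8; 39 GB remain.
Put 13 GB in drive 8; 26 GB remain.
Put 53 GB in drive 9; 11 GB remain.
Put 10 GB in drive 9; 1 GB remain.
Put 38 GB in drive 10; 26 GB remain.
Put 57 GB in drive 11; 7 GB remain.
11 drives × 64 GB = 704 GB; used 576 GB; unused 128 GB.

128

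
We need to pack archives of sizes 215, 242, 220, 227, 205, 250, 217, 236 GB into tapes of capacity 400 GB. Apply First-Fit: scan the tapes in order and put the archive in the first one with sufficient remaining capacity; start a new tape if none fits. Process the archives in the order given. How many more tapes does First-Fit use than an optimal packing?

0

First-Fit: [215] [242] [220] [227] [205] [250] [217] [236] → 8 tapes.
8 archives exceed 200 GB (half the capacity), and no two of those can share a tape, so at least 8 tapes are needed.
So 8 is already optimal.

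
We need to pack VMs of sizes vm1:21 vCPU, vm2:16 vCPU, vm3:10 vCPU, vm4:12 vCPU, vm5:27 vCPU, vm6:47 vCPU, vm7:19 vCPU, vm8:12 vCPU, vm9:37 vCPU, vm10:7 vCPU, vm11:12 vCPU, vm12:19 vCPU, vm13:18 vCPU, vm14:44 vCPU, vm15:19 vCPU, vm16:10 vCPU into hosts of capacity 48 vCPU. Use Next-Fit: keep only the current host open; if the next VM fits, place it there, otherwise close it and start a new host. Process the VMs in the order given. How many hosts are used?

9

host 1: place vm1 (21 vCPU), 27 vCPU left
host 1: place vm2 (16 vCPU), 11 vCPU left
host 1: place vm3 (10 vCPU), 1 vCPU left
host 2: place vm4 (12 vCPU), 36 vCPU left
host 2: place vm5 (27 vCPU), 9 vCPU left
host 3: place vm6 (47 vCPU), 1 vCPU left
host 4: place vm7 (19 vCPU), 29 vCPU left
host 4: place vm8 (12 vCPU), 17 vCPU left
host 5: place vm9 (37 vCPU), 11 vCPU left
host 5: place vm10 (7 vCPU), 4 vCPU left
host 6: place vm11 (12 vCPU), 36 vCPU left
host 6: place vm12 (19 vCPU), 17 vCPU left
host 7: place vm13 (18 vCPU), 30 vCPU left
host 8: place vm14 (44 vCPU), 4 vCPU left
host 9: place vm15 (19 vCPU), 29 vCPU left
host 9: place vm16 (10 vCPU), 19 vCPU left
Final hosts: [21,16,10] [12,27] [47] [19,12] [37,7] [12,19] [18] [44] [19,10].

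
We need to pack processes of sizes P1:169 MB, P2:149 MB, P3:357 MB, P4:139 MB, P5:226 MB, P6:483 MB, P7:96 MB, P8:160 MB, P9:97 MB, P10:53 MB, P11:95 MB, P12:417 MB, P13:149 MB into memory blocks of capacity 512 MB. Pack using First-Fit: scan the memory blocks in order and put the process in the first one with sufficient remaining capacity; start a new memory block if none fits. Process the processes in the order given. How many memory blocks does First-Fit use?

P1 (169 MB) → memory block 1 (remaining 343 MB)
P2 (149 MB) → memory block 1 (remaining 194 MB)
P3 (357 MB) → memory block 2 (remaining 155 MB)
P4 (139 MB) → memory block 1 (remaining 55 MB)
P5 (226 MB) → memory block 3 (remaining 286 MB)
P6 (483 MB) → memory block 4 (remaining 29 MB)
P7 (96 MB) → memory block 2 (remaining 59 MB)
P8 (160 MB) → memory block 3 (remaining 126 MB)
P9 (97 MB) → memory block 3 (remaining 29 MB)
P10 (53 MB) → memory block 1 (remaining 2 MB)
P11 (95 MB) → memory block 5 (remaining 417 MB)
P12 (417 MB) → memory block 5 (remaining 0 MB)
P13 (149 MB) → memory block 6 (remaining 363 MB)

6 memory blocks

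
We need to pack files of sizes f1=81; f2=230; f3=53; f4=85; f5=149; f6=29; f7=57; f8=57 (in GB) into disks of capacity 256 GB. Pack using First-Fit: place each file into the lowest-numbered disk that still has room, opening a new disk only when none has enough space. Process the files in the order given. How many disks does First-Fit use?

4 disks

disk 1: place f1 (81 GB), 175 GB left
disk 2: place f2 (230 GB), 26 GB left
disk 1: place f3 (53 GB), 122 GB left
disk 1: place f4 (85 GB), 37 GB left
disk 3: place f5 (149 GB), 107 GB left
disk 1: place f6 (29 GB), 8 GB left
disk 3: place f7 (57 GB), 50 GB left
disk 4: place f8 (57 GB), 199 GB left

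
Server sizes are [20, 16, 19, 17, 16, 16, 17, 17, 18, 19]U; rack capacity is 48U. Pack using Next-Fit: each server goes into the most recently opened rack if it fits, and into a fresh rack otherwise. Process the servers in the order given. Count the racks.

Put 20U in rack 1; 28U remain.
Put 16U in rack 1; 12U remain.
Put 19U in rack 2; 29U remain.
Put 17U in rack 2; 12U remain.
Put 16U in rack 3; 32U remain.
Put 16U in rack 3; 16U remain.
Put 17U in rack 4; 31U remain.
Put 17U in rack 4; 14U remain.
Put 18U in rack 5; 30U remain.
Put 19U in rack 5; 11U remain.

5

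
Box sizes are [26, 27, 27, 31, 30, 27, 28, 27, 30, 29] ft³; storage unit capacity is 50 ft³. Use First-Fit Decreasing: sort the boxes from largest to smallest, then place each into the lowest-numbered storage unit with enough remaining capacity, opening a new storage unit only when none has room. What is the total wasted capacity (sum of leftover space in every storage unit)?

218

Sorted descending: 31, 30, 30, 29, 28, 27, 27, 27, 27, 26.
storage unit 1: place 31 ft³, 19 ft³ left
storage unit 2: place 30 ft³, 20 ft³ left
storage unit 3: place 30 ft³, 20 ft³ left
storage unit 4: place 29 ft³, 21 ft³ left
storage unit 5: place 28 ft³, 22 ft³ left
storage unit 6: place 27 ft³, 23 ft³ left
storage unit 7: place 27 ft³, 23 ft³ left
storage unit 8: place 27 ft³, 23 ft³ left
storage unit 9: place 27 ft³, 23 ft³ left
storage unit 10: place 26 ft³, 24 ft³ left
10 storage units × 50 ft³ = 500 ft³; used 282 ft³; unused 218 ft³.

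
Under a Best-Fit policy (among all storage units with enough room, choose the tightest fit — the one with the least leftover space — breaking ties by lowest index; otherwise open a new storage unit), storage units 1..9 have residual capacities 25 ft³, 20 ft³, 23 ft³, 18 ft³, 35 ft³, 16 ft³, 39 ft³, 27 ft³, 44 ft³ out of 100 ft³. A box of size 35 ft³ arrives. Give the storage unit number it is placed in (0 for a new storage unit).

5

Storage units with room: storage unit 5 (35 ft³), storage unit 7 (39 ft³), storage unit 9 (44 ft³).
Tightest fit is storage unit 5 with 35 ft³ free.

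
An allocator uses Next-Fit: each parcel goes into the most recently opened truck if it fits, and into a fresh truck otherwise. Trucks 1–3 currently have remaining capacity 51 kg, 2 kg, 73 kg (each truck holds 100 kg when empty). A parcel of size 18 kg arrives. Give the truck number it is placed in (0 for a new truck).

3

Next-Fit only looks at truck 3, which has 73 kg free.
18 kg fits there.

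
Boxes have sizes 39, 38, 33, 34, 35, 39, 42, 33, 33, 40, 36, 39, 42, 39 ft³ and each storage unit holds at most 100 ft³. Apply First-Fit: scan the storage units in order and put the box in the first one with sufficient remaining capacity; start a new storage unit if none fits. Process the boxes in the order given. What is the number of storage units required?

Put 39 ft³ in storage unit 1; 61 ft³ remain.
Put 38 ft³ in storage unit 1; 23 ft³ remain.
Put 33 ft³ in storage unit 2; 67 ft³ remain.
Put 34 ft³ in storage unit 2; 33 ft³ remain.
Put 35 ft³ in storage unit 3; 65 ft³ remain.
Put 39 ft³ in storage unit 3; 26 ft³ remain.
Put 42 ft³ in storage unit 4; 58 ft³ remain.
Put 33 ft³ in storage unit 2; 0 ft³ remain.
Put 33 ft³ in storage unit 4; 25 ft³ remain.
Put 40 ft³ in storage unit 5; 60 ft³ remain.
Put 36 ft³ in storage unit 5; 24 ft³ remain.
Put 39 ft³ in storage unit 6; 61 ft³ remain.
Put 42 ft³ in storage unit 6; 19 ft³ remain.
Put 39 ft³ in storage unit 7; 61 ft³ remain.

7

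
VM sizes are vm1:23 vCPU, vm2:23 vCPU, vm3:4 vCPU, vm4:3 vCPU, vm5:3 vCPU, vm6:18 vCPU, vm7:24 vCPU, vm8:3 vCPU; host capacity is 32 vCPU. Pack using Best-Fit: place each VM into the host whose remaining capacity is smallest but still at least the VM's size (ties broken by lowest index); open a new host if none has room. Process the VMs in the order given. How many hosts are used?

4

vm1 (23 vCPU) → host 1 (remaining 9 vCPU)
vm2 (23 vCPU) → host 2 (remaining 9 vCPU)
vm3 (4 vCPU) → host 1 (remaining 5 vCPU)
vm4 (3 vCPU) → host 1 (remaining 2 vCPU)
vm5 (3 vCPU) → host 2 (remaining 6 vCPU)
vm6 (18 vCPU) → host 3 (remaining 14 vCPU)
vm7 (24 vCPU) → host 4 (remaining 8 vCPU)
vm8 (3 vCPU) → host 2 (remaining 3 vCPU)
Final hosts: [23,4,3] [23,3,3] [18] [24].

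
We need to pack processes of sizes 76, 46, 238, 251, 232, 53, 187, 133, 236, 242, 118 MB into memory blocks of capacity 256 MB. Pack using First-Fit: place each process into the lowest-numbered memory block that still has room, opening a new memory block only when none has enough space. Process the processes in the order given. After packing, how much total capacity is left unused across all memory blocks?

236

Put 76 MB in memory block 1; 180 MB remain.
Put 46 MB in memory block 1; 134 MB remain.
Put 238 MB in memory block 2; 18 MB remain.
Put 251 MB in memory block 3; 5 MB remain.
Put 232 MB in memory block 4; 24 MB remain.
Put 53 MB in memory block 1; 81 MB remain.
Put 187 MB in memory block 5; 69 MB remain.
Put 133 MB in memory block 6; 123 MB remain.
Put 236 MB in memory block 7; 20 MB remain.
Put 242 MB in memory block 8; 14 MB remain.
Put 118 MB in memory block 6; 5 MB remain.
8 memory blocks × 256 MB = 2048 MB; used 1812 MB; unused 236 MB.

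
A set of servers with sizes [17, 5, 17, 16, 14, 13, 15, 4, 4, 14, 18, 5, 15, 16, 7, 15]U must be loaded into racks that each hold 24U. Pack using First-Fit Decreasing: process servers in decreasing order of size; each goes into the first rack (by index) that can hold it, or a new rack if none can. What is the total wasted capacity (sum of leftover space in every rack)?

69

Sorted descending: 18, 17, 17, 16, 16, 15, 15, 15, 14, 14, 13, 7, 5, 5, 4, 4.
Put 18U in rack 1; 6U remain.
Put 17U in rack 2; 7U remain.
Put 17U in rack 3; 7U remain.
Put 16U in rack 4; 8U remain.
Put 16U in rack 5; 8U remain.
Put 15U in rack 6; 9U remain.
Put 15U in rack 7; 9U remain.
Put 15U in rack 8; 9U remain.
Put 14U in rack 9; 10U remain.
Put 14U in rack 10; 10U remain.
Put 13U in rack 11; 11U remain.
Put 7U in rack 2; 0U remain.
Put 5U in rack 1; 1U remain.
Put 5U in rack 3; 2U remain.
Put 4U in rack 4; 4U remain.
Put 4U in rack 4; 0U remain.
11 racks × 24U = 264U; used 195U; unused 69U.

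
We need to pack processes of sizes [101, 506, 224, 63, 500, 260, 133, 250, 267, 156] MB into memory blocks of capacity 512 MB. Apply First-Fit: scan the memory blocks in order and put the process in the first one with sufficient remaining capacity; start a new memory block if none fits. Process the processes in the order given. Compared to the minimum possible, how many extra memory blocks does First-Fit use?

First-Fit: [101,224,63] [506] [500] [260,133] [250,156] [267] → 6 memory blocks.
Total size 2460 MB; any packing needs at least ⌈2460/512⌉ = 5 memory blocks.
An optimal packing achieves that bound: [506] [500] [267,224] [260,250] [156,133,101,63] → 5 memory blocks.
Excess: 6 − 5 = 1.

1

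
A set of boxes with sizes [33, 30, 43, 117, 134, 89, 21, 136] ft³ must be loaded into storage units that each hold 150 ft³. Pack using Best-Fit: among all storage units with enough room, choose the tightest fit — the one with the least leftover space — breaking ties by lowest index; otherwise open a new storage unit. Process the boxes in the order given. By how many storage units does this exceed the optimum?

0

Best-Fit: [33,30,43] [117,21] [134] [89] [136] → 5 storage units.
Total size 603 ft³; any packing needs at least ⌈603/150⌉ = 5 storage units.
So 5 is already optimal.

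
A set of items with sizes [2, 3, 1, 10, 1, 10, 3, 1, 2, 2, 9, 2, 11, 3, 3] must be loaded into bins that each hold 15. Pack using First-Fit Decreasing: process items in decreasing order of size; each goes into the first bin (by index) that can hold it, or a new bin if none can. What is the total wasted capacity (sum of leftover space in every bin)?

Sorted descending: 11, 10, 10, 9, 3, 3, 3, 3, 2, 2, 2, 2, 1, 1, 1.
bin 1: place 11, 4 left
bin 2: place 10, 5 left
bin 3: place 10, 5 left
bin 4: place 9, 6 left
bin 1: place 3, 1 left
bin 2: place 3, 2 left
bin 3: place 3, 2 left
bin 4: place 3, 3 left
bin 2: place 2, 0 left
bin 3: place 2, 0 left
bin 4: place 2, 1 left
bin 5: place 2, 13 left
bin 1: place 1, 0 left
bin 4: place 1, 0 left
bin 5: place 1, 12 left
5 bins × 15 = 75; used 63; unused 12.

12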